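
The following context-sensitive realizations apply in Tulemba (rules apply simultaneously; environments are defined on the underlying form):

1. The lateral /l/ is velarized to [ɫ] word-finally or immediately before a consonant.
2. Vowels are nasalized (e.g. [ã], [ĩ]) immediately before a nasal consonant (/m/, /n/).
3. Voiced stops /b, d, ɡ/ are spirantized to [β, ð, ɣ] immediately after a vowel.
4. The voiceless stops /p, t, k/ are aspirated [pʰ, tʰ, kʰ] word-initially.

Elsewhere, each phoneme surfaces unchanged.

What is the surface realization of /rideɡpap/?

/r/ (word-initial) is unaffected → [r].
/i/ — between /r/ and /d/; rule 2 does not apply here → [i].
/d/ (between /i/ and /e/) occurs immediately after a vowel → [ð] by rule 3.
/e/ — between /d/ and /ɡ/; rule 2 does not apply here → [e].
Rule 3 applies to /ɡ/ (between /e/ and /p/: immediately after a vowel) → [ɣ].
/p/ (between /ɡ/ and /a/): rule 4 targets it, but not word-initially → unchanged [p].
/a/ (between /p/ and /p/): rule 2 targets it, but not before a nasal consonant → unchanged [a].
/p/ (word-final) fails the environment for rule 4, so it stays [p].

[riðeɣpap]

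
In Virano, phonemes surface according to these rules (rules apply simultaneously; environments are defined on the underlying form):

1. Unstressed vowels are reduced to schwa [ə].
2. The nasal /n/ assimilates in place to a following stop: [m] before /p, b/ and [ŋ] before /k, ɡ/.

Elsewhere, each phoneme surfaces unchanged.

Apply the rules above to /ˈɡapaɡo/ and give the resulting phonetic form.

[ˈɡapəɡə]

/ɡ/ (word-initial) is unaffected → [ɡ].
/a/ — between /ɡ/ and /p/; rule 1 does not apply here → [a].
/p/ (between /a/ and /a/) is unaffected → [p].
/a/ meets the environment for rule 1 (in an unstressed syllable) → [ə].
/ɡ/ (between /a/ and /o/) is unaffected → [ɡ].
Rule 1 applies to /o/ (word-final: in an unstressed syllable) → [ə].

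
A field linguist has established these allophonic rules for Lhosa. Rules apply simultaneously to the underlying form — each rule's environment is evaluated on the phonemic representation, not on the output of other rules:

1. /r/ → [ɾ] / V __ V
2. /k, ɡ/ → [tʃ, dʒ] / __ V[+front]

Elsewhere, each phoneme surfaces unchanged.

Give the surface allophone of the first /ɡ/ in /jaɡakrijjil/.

[ɡ]

/ɡ/ (between /a/ and /a/) is in the target of rule 2 but the environment (before a front vowel) is not met → [ɡ].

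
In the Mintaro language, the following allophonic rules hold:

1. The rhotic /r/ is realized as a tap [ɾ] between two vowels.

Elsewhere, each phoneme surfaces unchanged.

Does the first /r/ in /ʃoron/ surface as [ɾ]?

Yes

/r/ (between /o/ and /o/): between two vowels, so rule 1 applies → [ɾ].
The actual realization is [ɾ], which matches [ɾ].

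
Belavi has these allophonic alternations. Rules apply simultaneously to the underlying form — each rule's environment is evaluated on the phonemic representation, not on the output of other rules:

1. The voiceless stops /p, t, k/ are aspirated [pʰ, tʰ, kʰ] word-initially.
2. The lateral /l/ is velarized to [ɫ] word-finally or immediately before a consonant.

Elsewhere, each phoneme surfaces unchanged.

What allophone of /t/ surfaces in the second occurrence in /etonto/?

[t]

/t/ (between /n/ and /o/) is in the target of rule 1 but the environment (word-initially) is not met → [t].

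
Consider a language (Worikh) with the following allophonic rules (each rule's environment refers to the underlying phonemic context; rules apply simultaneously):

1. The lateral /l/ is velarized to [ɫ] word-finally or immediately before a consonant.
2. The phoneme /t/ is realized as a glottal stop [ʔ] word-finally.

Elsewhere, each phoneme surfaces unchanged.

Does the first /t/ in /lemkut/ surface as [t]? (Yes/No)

/t/ (word-final): word-finally, so rule 2 applies → [ʔ].
The actual realization is [ʔ], not [t].

No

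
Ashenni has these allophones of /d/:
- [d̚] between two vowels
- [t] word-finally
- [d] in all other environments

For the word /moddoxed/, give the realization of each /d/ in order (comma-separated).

[d], [d], [t]

Occurrence 1 (position 3): no conditioning environment matches → elsewhere allophone [d].
Occurrence 2 (position 4): no conditioning environment matches → elsewhere allophone [d].
Occurrence 3 (position 8): word-finally → [t].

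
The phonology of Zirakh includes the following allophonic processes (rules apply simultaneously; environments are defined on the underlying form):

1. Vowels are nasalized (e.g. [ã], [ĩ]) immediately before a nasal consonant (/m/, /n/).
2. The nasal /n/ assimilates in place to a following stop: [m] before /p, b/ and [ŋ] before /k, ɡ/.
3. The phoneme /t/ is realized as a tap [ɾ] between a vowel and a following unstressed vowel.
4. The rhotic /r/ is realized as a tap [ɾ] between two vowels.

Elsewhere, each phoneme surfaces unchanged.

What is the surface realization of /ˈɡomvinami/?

[ˈɡõmvĩnãmi]

/ɡ/ stays [ɡ].
Rule 1 applies to /o/ (between /ɡ/ and /m/: before a nasal consonant) → [õ].
/m/ (between /o/ and /v/): no rule targets it → [m].
/v/ (between /m/ and /i/): no rule targets it → [v].
/i/ — between /v/ and /n/, before a nasal consonant — surfaces as [ĩ] (rule 1).
/n/ (between /i/ and /a/) fails the environment for rule 2, so it stays [n].
/a/ (between /n/ and /m/): before a nasal consonant, so rule 1 applies → [ã].
/m/ (between /a/ and /i/) is unaffected → [m].
/i/ (word-final): rule 1 targets it, but not before a nasal consonant → unchanged [i].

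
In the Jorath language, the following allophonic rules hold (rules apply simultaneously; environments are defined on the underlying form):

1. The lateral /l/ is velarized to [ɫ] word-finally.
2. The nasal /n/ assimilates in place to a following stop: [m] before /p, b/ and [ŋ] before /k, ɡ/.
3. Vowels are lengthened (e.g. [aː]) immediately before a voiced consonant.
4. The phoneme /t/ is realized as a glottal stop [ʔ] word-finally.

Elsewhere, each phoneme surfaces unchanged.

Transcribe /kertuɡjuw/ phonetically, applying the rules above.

[keːrtuːɡjuːw]

Rule 3 applies to /e/ (between /k/ and /r/: before a voiced consonant) → [eː].
/t/ — between /r/ and /u/; rule 4 does not apply here → [t].
/u/ meets the environment for rule 3 (before a voiced consonant) → [uː].
/u/ (between /j/ and /w/) occurs before a voiced consonant → [uː] by rule 3.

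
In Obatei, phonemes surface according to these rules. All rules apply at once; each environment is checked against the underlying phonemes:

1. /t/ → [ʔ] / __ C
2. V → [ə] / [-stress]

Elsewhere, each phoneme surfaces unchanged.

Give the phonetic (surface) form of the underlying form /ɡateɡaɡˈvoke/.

/ɡ/ (word-initial) is unaffected → [ɡ].
/a/ meets the environment for rule 2 (in an unstressed syllable) → [ə].
/t/ — between /a/ and /e/; rule 1 does not apply here → [t].
/e/ meets the environment for rule 2 (in an unstressed syllable) → [ə].
/ɡ/ stays [ɡ].
Rule 2 applies to /a/ (between /ɡ/ and /ɡ/: in an unstressed syllable) → [ə].
/ɡ/ (between /a/ and /v/): no rule targets it → [ɡ].
/v/ (between /ɡ/ and /o/) is unaffected → [v].
/o/ — between /v/ and /k/; rule 2 does not apply here → [o].
/k/ stays [k].
/e/ meets the environment for rule 2 (in an unstressed syllable) → [ə].

[ɡətəɡəɡˈvokə]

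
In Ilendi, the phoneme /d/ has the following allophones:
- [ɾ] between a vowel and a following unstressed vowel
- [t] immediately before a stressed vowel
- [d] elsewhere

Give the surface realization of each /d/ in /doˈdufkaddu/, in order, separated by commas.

Occurrence 1 (position 1): no conditioning environment matches → elsewhere allophone [d].
Occurrence 2 (position 3): immediately before a stressed vowel → [t].
Occurrence 3 (position 8): no conditioning environment matches → elsewhere allophone [d].
Occurrence 4 (position 9): no conditioning environment matches → elsewhere allophone [d].

[d], [t], [d], [d]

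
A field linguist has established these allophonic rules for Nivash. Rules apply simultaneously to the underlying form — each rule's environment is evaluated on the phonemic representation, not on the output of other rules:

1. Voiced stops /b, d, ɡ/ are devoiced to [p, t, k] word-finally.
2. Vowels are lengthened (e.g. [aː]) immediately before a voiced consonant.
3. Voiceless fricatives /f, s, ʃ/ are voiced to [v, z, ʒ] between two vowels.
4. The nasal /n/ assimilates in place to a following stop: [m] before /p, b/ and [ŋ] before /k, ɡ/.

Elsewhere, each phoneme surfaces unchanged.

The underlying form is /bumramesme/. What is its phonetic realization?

/b/ (word-initial) fails the environment for rule 1, so it stays [b].
/u/ meets the environment for rule 2 (before a voiced consonant) → [uː].
/m/ stays [m].
/r/ stays [r].
/a/ meets the environment for rule 2 (before a voiced consonant) → [aː].
/m/ stays [m].
/e/ (between /m/ and /s/) is in the target of rule 2 but the environment (before a voiced consonant) is not met → [e].
/s/ (between /e/ and /m/) is in the target of rule 3 but the environment (between two vowels) is not met → [s].
/m/ stays [m].
/e/ — word-final; rule 2 does not apply here → [e].

[buːmraːmesme]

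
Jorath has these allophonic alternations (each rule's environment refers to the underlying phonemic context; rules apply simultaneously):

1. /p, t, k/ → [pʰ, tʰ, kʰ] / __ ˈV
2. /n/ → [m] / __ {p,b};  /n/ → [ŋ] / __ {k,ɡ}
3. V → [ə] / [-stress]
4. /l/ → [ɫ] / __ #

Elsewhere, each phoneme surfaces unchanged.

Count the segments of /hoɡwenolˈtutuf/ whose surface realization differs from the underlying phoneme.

Segments that undergo a rule: /o/ → [ə] (rule 3); /e/ → [ə] (rule 3); /o/ → [ə] (rule 3); /t/ → [tʰ] (rule 1); /u/ → [ə] (rule 3).
All other segments surface unchanged.

5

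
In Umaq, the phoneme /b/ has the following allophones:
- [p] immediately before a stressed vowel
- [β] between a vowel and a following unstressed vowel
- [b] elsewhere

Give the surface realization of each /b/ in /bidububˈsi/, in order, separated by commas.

Occurrence 1 (position 1): no conditioning environment matches → elsewhere allophone [b].
Occurrence 2 (position 5): between a vowel and a following unstressed vowel → [β].
Occurrence 3 (position 7): no conditioning environment matches → elsewhere allophone [b].

[b], [β], [b]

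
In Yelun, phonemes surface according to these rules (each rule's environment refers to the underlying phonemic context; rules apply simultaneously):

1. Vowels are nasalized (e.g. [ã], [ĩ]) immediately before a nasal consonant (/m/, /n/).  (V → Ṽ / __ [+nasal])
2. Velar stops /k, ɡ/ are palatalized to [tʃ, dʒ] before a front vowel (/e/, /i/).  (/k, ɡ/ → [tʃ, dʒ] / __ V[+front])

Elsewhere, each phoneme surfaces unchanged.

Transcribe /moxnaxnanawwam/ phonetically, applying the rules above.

[moxnaxnãnawwãm]

/m/ (word-initial): no rule targets it → [m].
/o/ (between /m/ and /x/): rule 1 targets it, but not before a nasal consonant → unchanged [o].
/x/ — not in any rule's target class → [x].
/n/ — not in any rule's target class → [n].
/a/ (between /n/ and /x/) fails the environment for rule 1, so it stays [a].
/x/ (between /a/ and /n/): no rule targets it → [x].
/n/ stays [n].
/a/ (between /n/ and /n/) occurs before a nasal consonant → [ã] by rule 1.
/n/ (between /a/ and /a/): no rule targets it → [n].
/a/ (between /n/ and /w/) fails the environment for rule 1, so it stays [a].
/w/ stays [w].
/w/ — not in any rule's target class → [w].
/a/ — between /w/ and /m/, before a nasal consonant — surfaces as [ã] (rule 1).
/m/ — not in any rule's target class → [m].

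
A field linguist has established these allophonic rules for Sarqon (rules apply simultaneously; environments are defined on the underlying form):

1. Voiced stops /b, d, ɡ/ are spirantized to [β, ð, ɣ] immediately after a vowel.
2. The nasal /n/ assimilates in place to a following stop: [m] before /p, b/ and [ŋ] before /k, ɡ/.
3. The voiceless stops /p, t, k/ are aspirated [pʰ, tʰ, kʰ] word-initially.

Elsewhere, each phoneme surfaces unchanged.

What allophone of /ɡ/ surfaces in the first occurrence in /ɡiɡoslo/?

[ɡ]

/ɡ/ (word-initial) fails the environment for rule 1, so it stays [ɡ].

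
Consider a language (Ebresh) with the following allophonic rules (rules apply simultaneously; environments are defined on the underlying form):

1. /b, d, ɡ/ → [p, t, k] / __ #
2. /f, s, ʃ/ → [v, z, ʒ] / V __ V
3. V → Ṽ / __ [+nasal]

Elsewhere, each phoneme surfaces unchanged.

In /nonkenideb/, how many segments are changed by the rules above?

3

Segments that undergo a rule: /o/ → [õ] (rule 3); /e/ → [ẽ] (rule 3); /b/ → [p] (rule 1).
All other segments surface unchanged.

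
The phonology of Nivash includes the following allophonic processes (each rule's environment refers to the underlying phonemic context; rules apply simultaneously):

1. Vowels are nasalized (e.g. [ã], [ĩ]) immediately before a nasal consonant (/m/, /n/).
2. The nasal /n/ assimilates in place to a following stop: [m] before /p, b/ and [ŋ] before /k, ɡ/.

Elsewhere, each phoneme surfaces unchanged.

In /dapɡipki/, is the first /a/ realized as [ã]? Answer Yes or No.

/a/ — between /d/ and /p/; rule 1 does not apply here → [a].
The actual realization is [a], not [ã].

No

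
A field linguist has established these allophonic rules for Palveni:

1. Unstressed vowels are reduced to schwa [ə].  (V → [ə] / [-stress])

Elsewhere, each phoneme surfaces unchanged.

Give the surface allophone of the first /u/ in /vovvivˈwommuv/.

[ə]

/u/ — between /m/ and /v/, in an unstressed syllable — surfaces as [ə] (rule 1).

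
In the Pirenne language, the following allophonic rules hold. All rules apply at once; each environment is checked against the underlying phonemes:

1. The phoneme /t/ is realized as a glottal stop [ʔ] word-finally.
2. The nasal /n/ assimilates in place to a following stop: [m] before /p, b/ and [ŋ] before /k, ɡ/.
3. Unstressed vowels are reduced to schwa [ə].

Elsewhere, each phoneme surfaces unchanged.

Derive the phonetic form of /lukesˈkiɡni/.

/l/ (word-initial): no rule targets it → [l].
Rule 3 applies to /u/ (between /l/ and /k/: in an unstressed syllable) → [ə].
/k/ (between /u/ and /e/): no rule targets it → [k].
/e/ — between /k/ and /s/, in an unstressed syllable — surfaces as [ə] (rule 3).
/s/ (between /e/ and /k/): no rule targets it → [s].
/k/ stays [k].
/i/ — between /k/ and /ɡ/; rule 3 does not apply here → [i].
/ɡ/ (between /i/ and /n/): no rule targets it → [ɡ].
/n/ (between /ɡ/ and /i/): rule 2 targets it, but not before a labial or velar stop → unchanged [n].
Rule 3 applies to /i/ (word-final: in an unstressed syllable) → [ə].

[ləkəsˈkiɡnə]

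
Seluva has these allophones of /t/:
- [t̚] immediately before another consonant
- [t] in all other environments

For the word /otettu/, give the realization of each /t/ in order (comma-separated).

Occurrence 1 (position 2): no conditioning environment matches → elsewhere allophone [t].
Occurrence 2 (position 4): immediately before another consonant → [t̚].
Occurrence 3 (position 5): no conditioning environment matches → elsewhere allophone [t].

[t], [t̚], [t]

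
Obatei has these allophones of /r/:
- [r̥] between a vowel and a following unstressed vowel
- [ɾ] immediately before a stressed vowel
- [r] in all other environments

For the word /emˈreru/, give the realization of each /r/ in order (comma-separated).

Occurrence 1 (position 3): immediately before a stressed vowel → [ɾ].
Occurrence 2 (position 5): between a vowel and a following unstressed vowel → [r̥].

[ɾ], [r̥]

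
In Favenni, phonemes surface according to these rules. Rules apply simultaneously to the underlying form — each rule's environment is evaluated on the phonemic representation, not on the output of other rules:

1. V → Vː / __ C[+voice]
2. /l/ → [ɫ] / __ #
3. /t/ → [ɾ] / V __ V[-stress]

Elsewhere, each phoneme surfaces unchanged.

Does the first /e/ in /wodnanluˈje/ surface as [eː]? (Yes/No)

No

/e/ (word-final) is in the target of rule 1 but the environment (before a voiced consonant) is not met → [e].
The actual realization is [e], not [eː].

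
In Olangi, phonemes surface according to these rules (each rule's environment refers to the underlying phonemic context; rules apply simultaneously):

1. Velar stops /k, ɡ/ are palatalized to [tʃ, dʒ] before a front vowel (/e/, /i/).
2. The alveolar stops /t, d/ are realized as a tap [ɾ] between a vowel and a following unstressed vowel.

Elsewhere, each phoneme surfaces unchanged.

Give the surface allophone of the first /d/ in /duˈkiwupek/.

/d/ — word-initial; rule 2 does not apply here → [d].

[d]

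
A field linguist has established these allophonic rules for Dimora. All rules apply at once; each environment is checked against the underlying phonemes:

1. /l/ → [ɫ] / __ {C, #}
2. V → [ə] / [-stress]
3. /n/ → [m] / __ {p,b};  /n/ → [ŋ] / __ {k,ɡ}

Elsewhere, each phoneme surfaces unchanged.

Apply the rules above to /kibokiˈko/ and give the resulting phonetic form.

/k/ — not in any rule's target class → [k].
Rule 2 applies to /i/ (between /k/ and /b/: in an unstressed syllable) → [ə].
/b/ stays [b].
Rule 2 applies to /o/ (between /b/ and /k/: in an unstressed syllable) → [ə].
/k/ (between /o/ and /i/) is unaffected → [k].
/i/ meets the environment for rule 2 (in an unstressed syllable) → [ə].
/k/ stays [k].
/o/ (word-final) is in the target of rule 2 but the environment (in an unstressed syllable) is not met → [o].

[kəbəkəˈko]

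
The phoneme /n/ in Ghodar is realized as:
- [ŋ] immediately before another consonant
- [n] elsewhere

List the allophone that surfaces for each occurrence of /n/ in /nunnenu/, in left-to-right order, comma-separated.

[n], [ŋ], [n], [n]

Occurrence 1 (position 1): no conditioning environment matches → elsewhere allophone [n].
Occurrence 2 (position 3): immediately before another consonant → [ŋ].
Occurrence 3 (position 4): no conditioning environment matches → elsewhere allophone [n].
Occurrence 4 (position 6): no conditioning environment matches → elsewhere allophone [n].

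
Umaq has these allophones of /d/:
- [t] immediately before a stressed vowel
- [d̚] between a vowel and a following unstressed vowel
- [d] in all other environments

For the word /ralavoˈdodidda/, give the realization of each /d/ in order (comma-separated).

Occurrence 1 (position 7): immediately before a stressed vowel → [t].
Occurrence 2 (position 9): between a vowel and a following unstressed vowel → [d̚].
Occurrence 3 (position 11): no conditioning environment matches → elsewhere allophone [d].
Occurrence 4 (position 12): no conditioning environment matches → elsewhere allophone [d].

[t], [d̚], [d], [d]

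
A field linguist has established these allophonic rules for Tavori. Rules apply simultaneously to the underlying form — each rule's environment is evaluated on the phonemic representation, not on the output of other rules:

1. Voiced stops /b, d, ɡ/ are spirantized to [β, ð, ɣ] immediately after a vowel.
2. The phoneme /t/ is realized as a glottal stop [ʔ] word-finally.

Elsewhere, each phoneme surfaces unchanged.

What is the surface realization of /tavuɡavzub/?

[tavuɣavzuβ]

/t/ (word-initial) fails the environment for rule 2, so it stays [t].
/a/ (between /t/ and /v/) is unaffected → [a].
/v/ stays [v].
/u/ — not in any rule's target class → [u].
/ɡ/ (between /u/ and /a/) occurs immediately after a vowel → [ɣ] by rule 1.
/a/ (between /ɡ/ and /v/) is unaffected → [a].
/v/ — not in any rule's target class → [v].
/z/ stays [z].
/u/ — not in any rule's target class → [u].
/b/ (word-final): immediately after a vowel, so rule 1 applies → [β].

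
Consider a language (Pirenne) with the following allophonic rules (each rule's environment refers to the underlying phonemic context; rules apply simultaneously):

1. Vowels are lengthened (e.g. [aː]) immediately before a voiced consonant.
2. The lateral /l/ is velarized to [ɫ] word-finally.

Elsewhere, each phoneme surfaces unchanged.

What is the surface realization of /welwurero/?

[weːlwuːreːro]

/e/ (between /w/ and /l/): before a voiced consonant, so rule 1 applies → [eː].
/l/ — between /e/ and /w/; rule 2 does not apply here → [l].
Rule 1 applies to /u/ (between /w/ and /r/: before a voiced consonant) → [uː].
/e/ meets the environment for rule 1 (before a voiced consonant) → [eː].
/o/ — word-final; rule 1 does not apply here → [o].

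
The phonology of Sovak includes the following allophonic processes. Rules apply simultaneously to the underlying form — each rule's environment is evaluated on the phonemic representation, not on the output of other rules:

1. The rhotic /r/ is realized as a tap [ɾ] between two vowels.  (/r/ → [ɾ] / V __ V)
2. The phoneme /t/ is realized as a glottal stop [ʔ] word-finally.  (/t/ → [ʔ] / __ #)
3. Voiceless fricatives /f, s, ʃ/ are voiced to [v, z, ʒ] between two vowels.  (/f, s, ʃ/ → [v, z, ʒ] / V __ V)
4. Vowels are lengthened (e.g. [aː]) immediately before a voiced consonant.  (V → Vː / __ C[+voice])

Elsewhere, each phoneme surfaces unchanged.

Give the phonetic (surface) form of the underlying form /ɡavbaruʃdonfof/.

/ɡ/ (word-initial): no rule targets it → [ɡ].
/a/ meets the environment for rule 4 (before a voiced consonant) → [aː].
/v/ — not in any rule's target class → [v].
/b/ — not in any rule's target class → [b].
Rule 4 applies to /a/ (between /b/ and /r/: before a voiced consonant) → [aː].
Rule 1 applies to /r/ (between /a/ and /u/: between two vowels) → [ɾ].
/u/ (between /r/ and /ʃ/) fails the environment for rule 4, so it stays [u].
/ʃ/ (between /u/ and /d/): rule 3 targets it, but not between two vowels → unchanged [ʃ].
/d/ (between /ʃ/ and /o/): no rule targets it → [d].
/o/ meets the environment for rule 4 (before a voiced consonant) → [oː].
/n/ — not in any rule's target class → [n].
/f/ (between /n/ and /o/): rule 3 targets it, but not between two vowels → unchanged [f].
/o/ (between /f/ and /f/): rule 4 targets it, but not before a voiced consonant → unchanged [o].
/f/ (word-final): rule 3 targets it, but not between two vowels → unchanged [f].

[ɡaːvbaːɾuʃdoːnfof]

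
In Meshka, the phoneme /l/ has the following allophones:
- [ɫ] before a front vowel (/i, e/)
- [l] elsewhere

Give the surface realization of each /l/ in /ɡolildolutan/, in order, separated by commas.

[ɫ], [l], [l]

Occurrence 1 (position 3): before a front vowel (/i, e/) → [ɫ].
Occurrence 2 (position 5): no conditioning environment matches → elsewhere allophone [l].
Occurrence 3 (position 8): no conditioning environment matches → elsewhere allophone [l].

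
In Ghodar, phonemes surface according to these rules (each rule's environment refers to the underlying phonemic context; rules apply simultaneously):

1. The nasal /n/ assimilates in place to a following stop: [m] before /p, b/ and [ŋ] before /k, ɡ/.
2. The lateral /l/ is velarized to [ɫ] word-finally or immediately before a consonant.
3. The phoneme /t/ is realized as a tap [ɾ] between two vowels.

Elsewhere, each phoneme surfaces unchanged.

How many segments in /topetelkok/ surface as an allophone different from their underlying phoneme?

Segments that undergo a rule: /t/ → [ɾ] (rule 3); /l/ → [ɫ] (rule 2).
All other segments surface unchanged.

2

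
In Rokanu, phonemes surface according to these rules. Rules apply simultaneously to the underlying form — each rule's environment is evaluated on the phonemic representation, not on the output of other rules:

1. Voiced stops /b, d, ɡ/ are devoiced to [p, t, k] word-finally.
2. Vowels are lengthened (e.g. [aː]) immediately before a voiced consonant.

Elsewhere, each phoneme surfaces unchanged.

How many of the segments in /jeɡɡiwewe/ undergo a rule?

Segments that undergo a rule: /e/ → [eː] (rule 2); /i/ → [iː] (rule 2); /e/ → [eː] (rule 2).
All other segments surface unchanged.

3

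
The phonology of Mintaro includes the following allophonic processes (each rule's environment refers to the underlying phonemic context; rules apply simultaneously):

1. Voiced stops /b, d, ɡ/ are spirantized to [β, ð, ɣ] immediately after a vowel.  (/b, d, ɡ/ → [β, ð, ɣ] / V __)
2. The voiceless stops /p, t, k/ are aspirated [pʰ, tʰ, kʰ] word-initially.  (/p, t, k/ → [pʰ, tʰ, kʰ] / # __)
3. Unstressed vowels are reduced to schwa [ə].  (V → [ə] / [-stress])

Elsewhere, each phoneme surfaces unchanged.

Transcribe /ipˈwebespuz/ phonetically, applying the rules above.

/i/ meets the environment for rule 3 (in an unstressed syllable) → [ə].
/p/ — between /i/ and /w/; rule 2 does not apply here → [p].
/e/ (between /w/ and /b/) is in the target of rule 3 but the environment (in an unstressed syllable) is not met → [e].
/b/ — between /e/ and /e/, immediately after a vowel — surfaces as [β] (rule 1).
/e/ — between /b/ and /s/, in an unstressed syllable — surfaces as [ə] (rule 3).
/p/ — between /s/ and /u/; rule 2 does not apply here → [p].
/u/ (between /p/ and /z/): in an unstressed syllable, so rule 3 applies → [ə].

[əpˈweβəspəz]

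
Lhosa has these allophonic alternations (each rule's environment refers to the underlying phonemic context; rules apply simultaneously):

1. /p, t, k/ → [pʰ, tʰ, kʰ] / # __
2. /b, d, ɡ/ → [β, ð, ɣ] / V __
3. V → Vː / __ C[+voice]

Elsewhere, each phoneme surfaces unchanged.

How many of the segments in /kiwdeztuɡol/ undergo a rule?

6

Segments that undergo a rule: /k/ → [kʰ] (rule 1); /i/ → [iː] (rule 3); /e/ → [eː] (rule 3); /u/ → [uː] (rule 3); /ɡ/ → [ɣ] (rule 2); /o/ → [oː] (rule 3).
All other segments surface unchanged.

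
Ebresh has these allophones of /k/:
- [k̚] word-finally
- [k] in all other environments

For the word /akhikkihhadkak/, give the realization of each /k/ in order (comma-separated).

Occurrence 1 (position 2): no conditioning environment matches → elsewhere allophone [k].
Occurrence 2 (position 5): no conditioning environment matches → elsewhere allophone [k].
Occurrence 3 (position 6): no conditioning environment matches → elsewhere allophone [k].
Occurrence 4 (position 12): no conditioning environment matches → elsewhere allophone [k].
Occurrence 5 (position 14): word-finally → [k̚].

[k], [k], [k], [k], [k̚]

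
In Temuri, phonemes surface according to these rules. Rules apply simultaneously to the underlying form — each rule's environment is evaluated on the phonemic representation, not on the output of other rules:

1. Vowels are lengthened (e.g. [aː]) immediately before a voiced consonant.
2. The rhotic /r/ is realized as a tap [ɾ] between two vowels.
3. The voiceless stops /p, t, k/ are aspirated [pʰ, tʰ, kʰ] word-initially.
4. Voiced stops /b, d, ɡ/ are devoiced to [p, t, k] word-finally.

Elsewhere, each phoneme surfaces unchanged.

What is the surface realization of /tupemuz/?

/t/ (word-initial): word-initially, so rule 3 applies → [tʰ].
/u/ — between /t/ and /p/; rule 1 does not apply here → [u].
/p/ (between /u/ and /e/) is in the target of rule 3 but the environment (word-initially) is not met → [p].
/e/ (between /p/ and /m/) occurs before a voiced consonant → [eː] by rule 1.
/m/ (between /e/ and /u/): no rule targets it → [m].
/u/ — between /m/ and /z/, before a voiced consonant — surfaces as [uː] (rule 1).
/z/ (word-final) is unaffected → [z].

[tʰupeːmuːz]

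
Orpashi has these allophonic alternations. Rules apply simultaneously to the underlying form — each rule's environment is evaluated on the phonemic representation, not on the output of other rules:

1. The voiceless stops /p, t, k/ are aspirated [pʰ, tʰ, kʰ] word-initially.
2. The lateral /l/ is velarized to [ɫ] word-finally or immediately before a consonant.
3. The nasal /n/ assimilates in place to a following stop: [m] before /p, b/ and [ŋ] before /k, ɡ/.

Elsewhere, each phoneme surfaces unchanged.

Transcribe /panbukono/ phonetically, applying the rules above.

/p/ — word-initial, word-initially — surfaces as [pʰ] (rule 1).
/a/ (between /p/ and /n/): no rule targets it → [a].
/n/ meets the environment for rule 3 (before a labial or velar stop) → [m].
/b/ stays [b].
/u/ (between /b/ and /k/): no rule targets it → [u].
/k/ — between /u/ and /o/; rule 1 does not apply here → [k].
/o/ (between /k/ and /n/) is unaffected → [o].
/n/ (between /o/ and /o/): rule 3 targets it, but not before a labial or velar stop → unchanged [n].
/o/ — not in any rule's target class → [o].

[pʰambukono]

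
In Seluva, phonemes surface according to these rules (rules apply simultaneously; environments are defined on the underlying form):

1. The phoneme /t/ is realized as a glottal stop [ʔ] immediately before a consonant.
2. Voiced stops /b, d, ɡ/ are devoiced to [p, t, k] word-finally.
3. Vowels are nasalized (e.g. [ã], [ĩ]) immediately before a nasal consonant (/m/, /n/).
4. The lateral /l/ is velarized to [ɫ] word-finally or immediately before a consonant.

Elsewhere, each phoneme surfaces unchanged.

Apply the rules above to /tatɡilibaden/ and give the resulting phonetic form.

[taʔɡilibadẽn]

/t/ (word-initial) is in the target of rule 1 but the environment (immediately before a consonant) is not met → [t].
/a/ — between /t/ and /t/; rule 3 does not apply here → [a].
/t/ (between /a/ and /ɡ/) occurs immediately before a consonant → [ʔ] by rule 1.
/ɡ/ (between /t/ and /i/) is in the target of rule 2 but the environment (word-finally) is not met → [ɡ].
/i/ (between /ɡ/ and /l/) is in the target of rule 3 but the environment (before a nasal consonant) is not met → [i].
/l/ (between /i/ and /i/) fails the environment for rule 4, so it stays [l].
/i/ (between /l/ and /b/): rule 3 targets it, but not before a nasal consonant → unchanged [i].
/b/ — between /i/ and /a/; rule 2 does not apply here → [b].
/a/ (between /b/ and /d/) is in the target of rule 3 but the environment (before a nasal consonant) is not met → [a].
/d/ (between /a/ and /e/): rule 2 targets it, but not word-finally → unchanged [d].
/e/ — between /d/ and /n/, before a nasal consonant — surfaces as [ẽ] (rule 3).
/n/ stays [n].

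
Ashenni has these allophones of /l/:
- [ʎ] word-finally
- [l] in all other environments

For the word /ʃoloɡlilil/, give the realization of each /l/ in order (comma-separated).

[l], [l], [l], [ʎ]

Occurrence 1 (position 3): no conditioning environment matches → elsewhere allophone [l].
Occurrence 2 (position 6): no conditioning environment matches → elsewhere allophone [l].
Occurrence 3 (position 8): no conditioning environment matches → elsewhere allophone [l].
Occurrence 4 (position 10): word-finally → [ʎ].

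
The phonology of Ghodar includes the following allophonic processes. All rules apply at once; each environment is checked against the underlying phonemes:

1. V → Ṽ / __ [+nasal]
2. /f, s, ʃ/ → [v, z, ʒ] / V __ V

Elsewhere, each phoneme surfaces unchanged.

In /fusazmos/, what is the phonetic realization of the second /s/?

[s]

/s/ (word-final): rule 2 targets it, but not between two vowels → unchanged [s].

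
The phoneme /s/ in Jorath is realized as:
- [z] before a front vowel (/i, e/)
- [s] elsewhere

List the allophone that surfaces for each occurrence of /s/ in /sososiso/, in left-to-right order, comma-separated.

Occurrence 1 (position 1): no conditioning environment matches → elsewhere allophone [s].
Occurrence 2 (position 3): no conditioning environment matches → elsewhere allophone [s].
Occurrence 3 (position 5): before a front vowel (/i, e/) → [z].
Occurrence 4 (position 7): no conditioning environment matches → elsewhere allophone [s].

[s], [s], [z], [s]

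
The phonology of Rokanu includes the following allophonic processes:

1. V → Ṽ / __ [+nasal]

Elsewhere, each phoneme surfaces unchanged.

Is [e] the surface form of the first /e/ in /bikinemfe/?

No

/e/ meets the environment for rule 1 (before a nasal consonant) → [ẽ].
The actual realization is [ẽ], not [e].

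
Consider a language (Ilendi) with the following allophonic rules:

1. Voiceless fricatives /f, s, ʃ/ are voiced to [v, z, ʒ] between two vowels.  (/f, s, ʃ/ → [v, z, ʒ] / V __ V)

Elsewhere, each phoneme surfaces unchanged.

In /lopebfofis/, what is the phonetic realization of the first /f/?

[f]

/f/ (between /b/ and /o/): rule 1 targets it, but not between two vowels → unchanged [f].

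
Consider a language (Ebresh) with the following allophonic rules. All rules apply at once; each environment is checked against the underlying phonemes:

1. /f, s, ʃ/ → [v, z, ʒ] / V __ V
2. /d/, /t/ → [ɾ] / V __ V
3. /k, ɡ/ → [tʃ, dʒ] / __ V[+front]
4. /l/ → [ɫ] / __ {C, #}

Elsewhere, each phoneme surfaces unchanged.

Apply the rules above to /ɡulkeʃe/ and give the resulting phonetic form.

/ɡ/ (word-initial): rule 3 targets it, but not before a front vowel → unchanged [ɡ].
/u/ — not in any rule's target class → [u].
Rule 4 applies to /l/ (between /u/ and /k/: word-finally or immediately before a consonant) → [ɫ].
/k/ meets the environment for rule 3 (before a front vowel) → [tʃ].
/e/ (between /k/ and /ʃ/): no rule targets it → [e].
/ʃ/ (between /e/ and /e/) occurs between two vowels → [ʒ] by rule 1.
/e/ — not in any rule's target class → [e].

[ɡuɫtʃeʒe]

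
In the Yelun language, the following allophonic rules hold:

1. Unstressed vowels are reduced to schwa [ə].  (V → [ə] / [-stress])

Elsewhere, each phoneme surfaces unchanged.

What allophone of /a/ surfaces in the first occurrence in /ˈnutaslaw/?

/a/ — between /t/ and /s/, in an unstressed syllable — surfaces as [ə] (rule 1).

[ə]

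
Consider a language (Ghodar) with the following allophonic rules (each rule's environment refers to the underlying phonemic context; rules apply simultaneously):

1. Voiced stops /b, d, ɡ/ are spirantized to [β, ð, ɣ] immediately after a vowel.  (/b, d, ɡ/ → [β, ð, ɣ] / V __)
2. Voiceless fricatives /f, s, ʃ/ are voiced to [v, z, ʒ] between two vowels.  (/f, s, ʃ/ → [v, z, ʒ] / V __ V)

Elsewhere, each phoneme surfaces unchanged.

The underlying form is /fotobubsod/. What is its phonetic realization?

/f/ (word-initial) fails the environment for rule 2, so it stays [f].
/o/ (between /f/ and /t/): no rule targets it → [o].
/t/ (between /o/ and /o/) is unaffected → [t].
/o/ (between /t/ and /b/): no rule targets it → [o].
/b/ (between /o/ and /u/) occurs immediately after a vowel → [β] by rule 1.
/u/ (between /b/ and /b/) is unaffected → [u].
/b/ — between /u/ and /s/, immediately after a vowel — surfaces as [β] (rule 1).
/s/ (between /b/ and /o/): rule 2 targets it, but not between two vowels → unchanged [s].
/o/ (between /s/ and /d/): no rule targets it → [o].
/d/ — word-final, immediately after a vowel — surfaces as [ð] (rule 1).

[fotoβuβsoð]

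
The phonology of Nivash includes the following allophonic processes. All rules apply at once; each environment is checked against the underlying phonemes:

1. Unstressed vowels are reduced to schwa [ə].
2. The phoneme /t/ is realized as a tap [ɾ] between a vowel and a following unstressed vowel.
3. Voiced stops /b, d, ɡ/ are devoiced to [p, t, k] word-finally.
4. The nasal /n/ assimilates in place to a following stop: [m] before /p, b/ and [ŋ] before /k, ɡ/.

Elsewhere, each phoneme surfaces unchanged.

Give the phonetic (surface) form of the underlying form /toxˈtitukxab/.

/t/ (word-initial): rule 2 targets it, but not between a vowel and a following unstressed vowel → unchanged [t].
/o/ (between /t/ and /x/): in an unstressed syllable, so rule 1 applies → [ə].
/x/ — not in any rule's target class → [x].
/t/ (between /x/ and /i/): rule 2 targets it, but not between a vowel and a following unstressed vowel → unchanged [t].
/i/ (between /t/ and /t/) fails the environment for rule 1, so it stays [i].
/t/ — between /i/ and /u/, between a vowel and a following unstressed vowel — surfaces as [ɾ] (rule 2).
/u/ (between /t/ and /k/) occurs in an unstressed syllable → [ə] by rule 1.
/k/ stays [k].
/x/ (between /k/ and /a/) is unaffected → [x].
Rule 1 applies to /a/ (between /x/ and /b/: in an unstressed syllable) → [ə].
/b/ meets the environment for rule 3 (word-finally) → [p].

[təxˈtiɾəkxəp]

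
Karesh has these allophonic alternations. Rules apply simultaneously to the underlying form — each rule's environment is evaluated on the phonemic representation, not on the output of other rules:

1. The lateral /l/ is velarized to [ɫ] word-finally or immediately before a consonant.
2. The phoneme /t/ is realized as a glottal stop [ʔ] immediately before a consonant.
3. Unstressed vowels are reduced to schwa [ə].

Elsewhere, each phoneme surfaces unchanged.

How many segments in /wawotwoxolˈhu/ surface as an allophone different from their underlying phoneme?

6

Segments that undergo a rule: /a/ → [ə] (rule 3); /o/ → [ə] (rule 3); /t/ → [ʔ] (rule 2); /o/ → [ə] (rule 3); /o/ → [ə] (rule 3); /l/ → [ɫ] (rule 1).
All other segments surface unchanged.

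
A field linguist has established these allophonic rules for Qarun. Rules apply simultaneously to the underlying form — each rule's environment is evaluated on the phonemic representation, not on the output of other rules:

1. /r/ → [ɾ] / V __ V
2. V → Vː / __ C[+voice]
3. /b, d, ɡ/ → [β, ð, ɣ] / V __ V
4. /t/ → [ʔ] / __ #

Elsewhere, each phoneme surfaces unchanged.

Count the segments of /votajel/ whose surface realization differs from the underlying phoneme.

Segments that undergo a rule: /a/ → [aː] (rule 2); /e/ → [eː] (rule 2).
All other segments surface unchanged.

2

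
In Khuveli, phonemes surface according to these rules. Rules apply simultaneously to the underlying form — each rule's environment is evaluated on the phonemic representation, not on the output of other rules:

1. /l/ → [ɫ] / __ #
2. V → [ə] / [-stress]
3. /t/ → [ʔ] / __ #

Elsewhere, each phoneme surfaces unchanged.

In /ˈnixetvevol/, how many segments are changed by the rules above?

4

Segments that undergo a rule: /e/ → [ə] (rule 2); /e/ → [ə] (rule 2); /o/ → [ə] (rule 2); /l/ → [ɫ] (rule 1).
All other segments surface unchanged.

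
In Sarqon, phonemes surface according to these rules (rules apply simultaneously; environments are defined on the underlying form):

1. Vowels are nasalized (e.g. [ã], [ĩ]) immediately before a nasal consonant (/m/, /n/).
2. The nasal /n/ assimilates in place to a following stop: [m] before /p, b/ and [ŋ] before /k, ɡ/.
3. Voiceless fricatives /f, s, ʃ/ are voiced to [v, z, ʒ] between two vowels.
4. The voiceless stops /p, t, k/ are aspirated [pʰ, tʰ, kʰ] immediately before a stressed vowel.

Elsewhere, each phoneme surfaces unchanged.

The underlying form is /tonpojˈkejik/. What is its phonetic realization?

[tõmpojˈkʰejik]

/t/ (word-initial): rule 4 targets it, but not immediately before a stressed vowel → unchanged [t].
/o/ (between /t/ and /n/): before a nasal consonant, so rule 1 applies → [õ].
/n/ — between /o/ and /p/, before a labial or velar stop — surfaces as [m] (rule 2).
/p/ — between /n/ and /o/; rule 4 does not apply here → [p].
/o/ (between /p/ and /j/): rule 1 targets it, but not before a nasal consonant → unchanged [o].
/j/ — not in any rule's target class → [j].
/k/ meets the environment for rule 4 (immediately before a stressed vowel) → [kʰ].
/e/ (between /k/ and /j/) is in the target of rule 1 but the environment (before a nasal consonant) is not met → [e].
/j/ (between /e/ and /i/) is unaffected → [j].
/i/ (between /j/ and /k/): rule 1 targets it, but not before a nasal consonant → unchanged [i].
/k/ (word-final) is in the target of rule 4 but the environment (immediately before a stressed vowel) is not met → [k].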